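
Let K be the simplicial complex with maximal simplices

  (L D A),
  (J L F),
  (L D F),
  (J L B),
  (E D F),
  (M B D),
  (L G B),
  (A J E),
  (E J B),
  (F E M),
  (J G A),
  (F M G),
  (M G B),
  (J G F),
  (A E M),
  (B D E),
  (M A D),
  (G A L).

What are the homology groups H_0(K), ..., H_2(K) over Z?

H_0 ≅ Z,  H_1 ≅ Z ⊕ Z_2,  H_2 = 0.

Fix the vertex order A < B < D < E < F < G < J < L < M and write every simplex with vertices in increasing order. Then dim K = 2 and the simplices of K are:

  0-simplices (9): A, B, D, E, F, G, J, L, M
  1-simplices (27): AD, AE, AG, AJ, AL, AM, BD, BE, BG, BJ, BL, BM, DE, DF, DL, DM, EF, EJ, EM, FG, FJ, FL, FM, GJ, GL, GM, JL
  2-simplices (18): ADL, ADM, AEJ, AEM, AGJ, AGL, BDE, BDM, BEJ, BGL, BGM, BJL, DEF, DFL, EFM, FGJ, FGM, FJL

Hence C_0 ≅ Z^9, C_1 ≅ Z^27, C_2 ≅ Z^18.

Boundary ∂_1: C_1 → C_0 is given by ∂[p,q] = [q] − [p]. For instance
  ∂BL = L − B.
The resulting 9×27 matrix has rank 8, and its Smith normal form has invariant factors (1,1,1,1,1,1,1,1).

The boundary map ∂_2: C_2 → C_1 sends each 2-simplex [p,q,r] to [q,r] − [p,r] + [p,q]. For instance
  ∂BDE = DE − BE + BD,
  ∂FGM = GM − FM + FG.
As a 27×18 matrix over Z this has rank 18, with invariant factors (1,1,1,1,1,1,1,1,1,1,1,1,1,1,1,1,1,2).

Now H_k = ker ∂_k / im ∂_{k+1}, so:

  H_0: rank C_0 − rank ∂_1 = 9 − 8 = 1, and the invariant factors of ∂_1 are all 1, so H_0 ≅ Z.
  H_1: rank ker ∂_1 − rank ∂_2 = (27 − 8) − 18 = 1, and ∂_2 has invariant factor 2 > 1, so H_1 ≅ Z ⊕ Z_2.
  H_2: rank ker ∂_2 − rank ∂_3 = (18 − 18) − 0 = 0, and there is no ∂_3, so H_2 ≅ 0.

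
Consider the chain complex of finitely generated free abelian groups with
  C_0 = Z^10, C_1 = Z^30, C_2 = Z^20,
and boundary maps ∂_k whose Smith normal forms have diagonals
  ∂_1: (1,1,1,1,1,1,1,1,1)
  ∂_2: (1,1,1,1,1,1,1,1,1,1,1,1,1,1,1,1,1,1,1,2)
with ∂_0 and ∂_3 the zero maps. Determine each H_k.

H_0: b_0 = 10 − 0 − 9 = 1; torsion from ∂_1 factors > 1: none. So H_0 ≅ Z.
H_1: b_1 = 30 − 9 − 20 = 1; torsion from ∂_2 factors > 1: [2]. So H_1 ≅ Z ⊕ Z_2.
H_2: b_2 = 20 − 20 − 0 = 0; torsion from ∂_3 factors > 1: none. So H_2 ≅ 0.

H_0 ≅ Z,  H_1 ≅ Z ⊕ Z_2,  H_2 = 0.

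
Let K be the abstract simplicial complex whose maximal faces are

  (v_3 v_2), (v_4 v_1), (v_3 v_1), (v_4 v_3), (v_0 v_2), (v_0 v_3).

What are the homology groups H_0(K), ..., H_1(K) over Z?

Order the vertices as v_0 < v_1 < v_2 < v_3 < v_4. Listing each simplex with vertices in this order, K has dimension 1 with simplices:

  0-simplices (5): [v_0], [v_1], [v_2], [v_3], [v_4]
  1-simplices (6): [v_0,v_2], [v_0,v_3], [v_1,v_3], [v_1,v_4], [v_2,v_3], [v_3,v_4]

Hence C_0 ≅ Z^5, C_1 ≅ Z^6.

Boundary ∂_1: C_1 → C_0 maps an edge to its endpoints' difference, ∂[p,q] = q − p. For instance
  ∂[v_0,v_2] = [v_2] − [v_0].
This gives a 5×6 integer matrix of rank 4; reducing to Smith normal form yields diagonal entries (1,1,1,1).

Reading off H_k = ker ∂_k / im ∂_{k+1}:

  H_0: rank C_0 − rank ∂_1 = 5 − 4 = 1, and the invariant factors of ∂_1 are all 1, so H_0 = Z.
  H_1: rank ker ∂_1 − rank ∂_2 = (6 − 4) − 0 = 2, and there is no ∂_2, so H_1 = Z^2.

H_0 = Z,  H_1 = Z^2.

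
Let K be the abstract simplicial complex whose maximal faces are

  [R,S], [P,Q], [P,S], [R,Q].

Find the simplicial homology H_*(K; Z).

H_0 = Z,  H_1 = Z.

Fix the vertex order P < Q < R < S and write every simplex with vertices in increasing order. Then dim K = 1 and the simplices of K are:

  0-simplices (4): P, Q, R, S
  1-simplices (4): PQ, PS, QR, RS

giving chain groups C_0 ≅ Z^4, C_1 ≅ Z^4.

Boundary ∂_1: C_1 → C_0 is given by ∂[p,q] = [q] − [p].
As a 4×4 matrix over Z this has rank 3, with invariant factors (1,1,1).

From H_k ≅ ker(∂_k) / im(∂_{k+1}) we obtain:

  H_0: rank C_0 − rank ∂_1 = 4 − 3 = 1, and the invariant factors of ∂_1 are all 1, so H_0 = Z.
  H_1: rank ker ∂_1 − rank ∂_2 = (4 − 3) − 0 = 1, and there is no ∂_2, so H_1 = Z.

As a check, the Euler characteristic is 4 − 4 = 0, which agrees with 1 − 1 = 0.
(K is a triangulation of the circle S^1.)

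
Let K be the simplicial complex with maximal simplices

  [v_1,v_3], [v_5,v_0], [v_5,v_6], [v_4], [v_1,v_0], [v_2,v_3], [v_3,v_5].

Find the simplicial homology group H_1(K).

H_1 = Z.

Take the total order v_0 < v_1 < v_2 < v_3 < v_4 < v_5 < v_6 on the vertex set. Then K (dimension 1) consists of the simplices:

  0-simplices (7): [v_0], [v_1], [v_2], [v_3], [v_4], [v_5], [v_6]
  1-simplices (6): [v_0,v_1], [v_0,v_5], [v_1,v_3], [v_2,v_3], [v_3,v_5], [v_5,v_6]

so the chain groups are C_0 ≅ Z^7, C_1 ≅ Z^6.

Boundary ∂_1: C_1 → C_0 is given by ∂[p,q] = [q] − [p]. For instance
  ∂[v_3,v_5] = [v_5] − [v_3].
As a 7×6 matrix over Z this has rank 5, with invariant factors (1,1,1,1,1).

Now H_k = ker ∂_k / im ∂_{k+1}, so:

  H_1: rank ker ∂_1 − rank ∂_2 = (6 − 5) − 0 = 1, and there is no ∂_2, so H_1 = Z.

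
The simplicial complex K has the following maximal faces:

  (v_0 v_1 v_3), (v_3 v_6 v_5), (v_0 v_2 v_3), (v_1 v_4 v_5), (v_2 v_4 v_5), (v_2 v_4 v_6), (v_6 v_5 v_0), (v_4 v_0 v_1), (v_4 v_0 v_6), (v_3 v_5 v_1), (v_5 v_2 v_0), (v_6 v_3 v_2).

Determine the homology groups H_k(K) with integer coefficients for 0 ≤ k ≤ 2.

We work with the vertex ordering v_0 < v_1 < v_2 < v_3 < v_4 < v_5 < v_6. The simplices of K, each written with vertices in increasing order, are:

  0-simplices (7): [v_0], [v_1], [v_2], [v_3], [v_4], [v_5], [v_6]
  1-simplices (18): (18 of them)
  2-simplices (12): (12 of them)

Hence C_0 ≅ Z^7, C_1 ≅ Z^18, C_2 ≅ Z^12.

The boundary map ∂_1: C_1 → C_0 is given by ∂[p,q] = [q] − [p]. For instance
  ∂[v_5,v_6] = [v_6] − [v_5].
As a 7×18 matrix over Z this has rank 6, with invariant factors (1,1,1,1,1,1).

∂_2: C_2 → C_1 maps a triangle to the signed sum of its edges. For instance
  ∂[v_0,v_1,v_3] = [v_1,v_3] − [v_0,v_3] + [v_0,v_1],
  ∂[v_0,v_2,v_5] = [v_2,v_5] − [v_0,v_5] + [v_0,v_2].
This gives a 18×12 integer matrix of rank 12; reducing to Smith normal form yields diagonal entries (1,1,1,1,1,1,1,1,1,1,1,2).

From H_k ≅ ker(∂_k) / im(∂_{k+1}) we obtain:

  H_0: rank C_0 − rank ∂_1 = 7 − 6 = 1, and the invariant factors of ∂_1 are all 1, so H_0 ≅ Z.
  H_1: rank ker ∂_1 − rank ∂_2 = (18 − 6) − 12 = 0, and ∂_2 has invariant factor 2 > 1, so H_1 ≅ Z/2.
  H_2: rank ker ∂_2 − rank ∂_3 = (12 − 12) − 0 = 0, and there is no ∂_3, so H_2 ≅ 0.

As a check, the Euler characteristic is 7 − 18 + 12 = 1, which agrees with 1 − 0 + 0 = 1.
(K is a triangulation of the real projective plane RP^2.)

H_0 ≅ Z,  H_1 ≅ Z/2,  H_2 = 0.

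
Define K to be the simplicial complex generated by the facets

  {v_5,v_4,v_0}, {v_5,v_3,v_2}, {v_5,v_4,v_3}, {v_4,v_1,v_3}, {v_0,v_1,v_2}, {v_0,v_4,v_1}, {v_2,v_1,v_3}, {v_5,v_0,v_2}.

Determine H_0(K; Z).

Fix the vertex order v_0 < v_1 < v_2 < v_3 < v_4 < v_5 and write every simplex with vertices in increasing order. Then dim K = 2 and the simplices of K are:

  0-simplices (6): [v_0], [v_1], [v_2], [v_3], [v_4], [v_5]
  1-simplices (12): [v_0,v_1], [v_0,v_2], [v_0,v_4], [v_0,v_5], [v_1,v_2], [v_1,v_3], [v_1,v_4], [v_2,v_3], [v_2,v_5], [v_3,v_4], [v_3,v_5], [v_4,v_5]
  2-simplices (8): [v_0,v_1,v_2], [v_0,v_1,v_4], [v_0,v_2,v_5], [v_0,v_4,v_5], [v_1,v_2,v_3], [v_1,v_3,v_4], [v_2,v_3,v_5], [v_3,v_4,v_5]

giving chain groups C_0 ≅ Z^6, C_1 ≅ Z^12, C_2 ≅ Z^8.

Boundary ∂_1: C_1 → C_0 sends each edge [p,q] (with p < q) to q − p. For instance
  ∂[v_3,v_4] = [v_4] − [v_3].
As a 6×12 matrix over Z this has rank 5, with invariant factors (1,1,1,1,1).

The boundary map ∂_2: C_2 → C_1 maps a triangle to the signed sum of its edges. For instance
  ∂[v_1,v_2,v_3] = [v_2,v_3] − [v_1,v_3] + [v_1,v_2],
  ∂[v_0,v_1,v_4] = [v_1,v_4] − [v_0,v_4] + [v_0,v_1].
This gives a 12×8 integer matrix of rank 7; reducing to Smith normal form yields diagonal entries (1,1,1,1,1,1,1).

Computing H_k = (kernel of ∂_k) / (image of ∂_{k+1}):

  H_0: rank C_0 − rank ∂_1 = 6 − 5 = 1, and the invariant factors of ∂_1 are all 1, so H_0 ≅ Z.

(K is a triangulation of the 2-sphere S^2.)

H_0 ≅ Z.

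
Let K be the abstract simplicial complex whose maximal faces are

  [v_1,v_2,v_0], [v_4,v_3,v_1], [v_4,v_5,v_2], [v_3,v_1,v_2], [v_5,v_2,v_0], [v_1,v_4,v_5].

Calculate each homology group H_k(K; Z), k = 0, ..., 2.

H_0 ≅ Z,  H_1 ≅ Z,  H_2 = 0.

K has 6 vertices, 12 edges, 6 triangles.
rank ∂_0 = 0, rank ∂_1 = 5 ⇒ b_0 = 6 − 0 − 5 = 1; all invariant factors of ∂_1 are 1 so no torsion. So H_0 ≅ Z.
rank ∂_1 = 5, rank ∂_2 = 6 ⇒ b_1 = 12 − 5 − 6 = 1; all invariant factors of ∂_2 are 1 so no torsion. So H_1 ≅ Z.
rank ∂_2 = 6, rank ∂_3 = 0 ⇒ b_2 = 6 − 6 − 0 = 0. So H_2 ≅ 0.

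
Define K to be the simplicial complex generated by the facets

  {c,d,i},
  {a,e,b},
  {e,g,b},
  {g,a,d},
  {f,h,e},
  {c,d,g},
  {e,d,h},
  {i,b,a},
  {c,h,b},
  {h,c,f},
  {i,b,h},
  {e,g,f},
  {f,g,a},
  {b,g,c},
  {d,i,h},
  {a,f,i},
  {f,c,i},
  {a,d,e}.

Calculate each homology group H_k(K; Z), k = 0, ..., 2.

H_0 ≅ Z,  H_1 ≅ Z × Z/2,  H_2 = 0.

We work with the vertex ordering a < b < c < d < e < f < g < h < i. The simplices of K, each written with vertices in increasing order, are:

  0-simplices (9): a, b, c, d, e, f, g, h, i
  1-simplices (27): ab, ad, ae, af, ag, ai, bc, be, bg, bh, bi, cd, cf, cg, ch, ci, de, dg, dh, di, ef, eg, eh, fg, fh, fi, hi
  2-simplices (18): abe, abi, ade, adg, afg, afi, bcg, bch, beg, bhi, cdg, cdi, cfh, cfi, deh, dhi, efg, efh

so the chain groups are C_0 ≅ Z^9, C_1 ≅ Z^27, C_2 ≅ Z^18.

Boundary ∂_1: C_1 → C_0 sends each edge [p,q] (with p < q) to q − p. For instance
  ∂de = e − d.
As a 9×27 matrix over Z this has rank 8, with invariant factors (1,1,1,1,1,1,1,1).

Boundary ∂_2: C_2 → C_1 acts by ∂[p,q,r] = [q,r] − [p,r] + [p,q]. For instance
  ∂efg = fg − eg + ef,
  ∂adg = dg − ag + ad.
As a 27×18 matrix over Z this has rank 18, with invariant factors (1,1,1,1,1,1,1,1,1,1,1,1,1,1,1,1,1,2).

Reading off H_k = ker ∂_k / im ∂_{k+1}:

  H_0: rank C_0 − rank ∂_1 = 9 − 8 = 1, and the invariant factors of ∂_1 are all 1, so H_0 = Z.
  H_1: rank ker ∂_1 − rank ∂_2 = (27 − 8) − 18 = 1, and ∂_2 has invariant factor 2 > 1, so H_1 = Z × Z/2.
  H_2: rank ker ∂_2 − rank ∂_3 = (18 − 18) − 0 = 0, and there is no ∂_3, so H_2 = 0.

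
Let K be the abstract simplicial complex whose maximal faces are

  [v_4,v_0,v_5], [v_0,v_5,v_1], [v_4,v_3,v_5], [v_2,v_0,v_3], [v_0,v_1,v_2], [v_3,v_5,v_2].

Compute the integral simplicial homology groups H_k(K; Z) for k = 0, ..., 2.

H_0 ≅ Z,  H_1 ≅ Z,  H_2 = 0.

Fix the vertex order v_0 < v_1 < v_2 < v_3 < v_4 < v_5 and write every simplex with vertices in increasing order. Then dim K = 2 and the simplices of K are:

  0-simplices (6): [v_0], [v_1], [v_2], [v_3], [v_4], [v_5]
  1-simplices (12): [v_0,v_1], [v_0,v_2], [v_0,v_3], [v_0,v_4], [v_0,v_5], [v_1,v_2], [v_1,v_5], [v_2,v_3], [v_2,v_5], [v_3,v_4], [v_3,v_5], [v_4,v_5]
  2-simplices (6): [v_0,v_1,v_2], [v_0,v_1,v_5], [v_0,v_2,v_3], [v_0,v_4,v_5], [v_2,v_3,v_5], [v_3,v_4,v_5]

Hence C_0 ≅ Z^6, C_1 ≅ Z^12, C_2 ≅ Z^6.

∂_1: C_1 → C_0 is given by ∂[p,q] = [q] − [p]. For instance
  ∂[v_0,v_4] = [v_4] − [v_0].
The resulting 6×12 matrix has rank 5, and its Smith normal form has invariant factors (1,1,1,1,1).

The boundary map ∂_2: C_2 → C_1 sends each 2-simplex [p,q,r] to [q,r] − [p,r] + [p,q]. For instance
  ∂[v_0,v_4,v_5] = [v_4,v_5] − [v_0,v_5] + [v_0,v_4],
  ∂[v_0,v_1,v_2] = [v_1,v_2] − [v_0,v_2] + [v_0,v_1].
As a 12×6 matrix over Z this has rank 6, with invariant factors (1,1,1,1,1,1).

Computing H_k = (kernel of ∂_k) / (image of ∂_{k+1}):

  H_0: rank C_0 − rank ∂_1 = 6 − 5 = 1, and the invariant factors of ∂_1 are all 1, so H_0 = Z.
  H_1: rank ker ∂_1 − rank ∂_2 = (12 − 5) − 6 = 1, and the invariant factors of ∂_2 are all 1, so H_1 = Z.
  H_2: rank ker ∂_2 − rank ∂_3 = (6 − 6) − 0 = 0, and there is no ∂_3, so H_2 = 0.

As a check, the Euler characteristic is 6 − 12 + 6 = 0, which agrees with 1 − 1 + 0 = 0.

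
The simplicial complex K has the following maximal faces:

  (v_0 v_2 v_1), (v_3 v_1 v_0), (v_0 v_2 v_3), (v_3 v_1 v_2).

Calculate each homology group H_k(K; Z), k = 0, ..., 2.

K has 4 vertices, 6 edges, 4 triangles.
rank ∂_0 = 0, rank ∂_1 = 3 ⇒ b_0 = 4 − 0 − 3 = 1; all invariant factors of ∂_1 are 1 so no torsion. So H_0 ≅ Z.
rank ∂_1 = 3, rank ∂_2 = 3 ⇒ b_1 = 6 − 3 − 3 = 0; all invariant factors of ∂_2 are 1 so no torsion. So H_1 ≅ 0.
rank ∂_2 = 3, rank ∂_3 = 0 ⇒ b_2 = 4 − 3 − 0 = 1. So H_2 ≅ Z.

H_0 ≅ Z,  H_1 = 0,  H_2 ≅ Z.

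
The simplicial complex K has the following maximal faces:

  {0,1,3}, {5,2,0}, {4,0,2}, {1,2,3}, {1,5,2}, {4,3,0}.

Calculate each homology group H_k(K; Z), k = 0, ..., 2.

H_0 = Z,  H_1 = Z,  H_2 = 0.

We work with the vertex ordering 0 < 1 < 2 < 3 < 4 < 5. The simplices of K, each written with vertices in increasing order, are:

  0-simplices (6): [0], [1], [2], [3], [4], [5]
  1-simplices (12): [0,1], [0,2], [0,3], [0,4], [0,5], [1,2], [1,3], [1,5], [2,3], [2,4], [2,5], [3,4]
  2-simplices (6): [0,1,3], [0,2,4], [0,2,5], [0,3,4], [1,2,3], [1,2,5]

Hence C_0 ≅ Z^6, C_1 ≅ Z^12, C_2 ≅ Z^6.

Boundary ∂_1: C_1 → C_0 maps an edge to its endpoints' difference, ∂[p,q] = q − p.
The resulting 6×12 matrix has rank 5, and its Smith normal form has invariant factors (1,1,1,1,1).

∂_2: C_2 → C_1 acts by ∂[p,q,r] = [q,r] − [p,r] + [p,q]. For instance
  ∂[1,2,3] = [2,3] − [1,3] + [1,2],
  ∂[0,2,4] = [2,4] − [0,4] + [0,2].
The resulting 12×6 matrix has rank 6, and its Smith normal form has invariant factors (1,1,1,1,1,1).

Now H_k = ker ∂_k / im ∂_{k+1}, so:

  H_0: rank C_0 − rank ∂_1 = 6 − 5 = 1, and the invariant factors of ∂_1 are all 1, so H_0 = Z.
  H_1: rank ker ∂_1 − rank ∂_2 = (12 − 5) − 6 = 1, and the invariant factors of ∂_2 are all 1, so H_1 = Z.
  H_2: rank ker ∂_2 − rank ∂_3 = (6 − 6) − 0 = 0, and there is no ∂_3, so H_2 = 0.

(K is a triangulation of the cylinder S^1 x I.)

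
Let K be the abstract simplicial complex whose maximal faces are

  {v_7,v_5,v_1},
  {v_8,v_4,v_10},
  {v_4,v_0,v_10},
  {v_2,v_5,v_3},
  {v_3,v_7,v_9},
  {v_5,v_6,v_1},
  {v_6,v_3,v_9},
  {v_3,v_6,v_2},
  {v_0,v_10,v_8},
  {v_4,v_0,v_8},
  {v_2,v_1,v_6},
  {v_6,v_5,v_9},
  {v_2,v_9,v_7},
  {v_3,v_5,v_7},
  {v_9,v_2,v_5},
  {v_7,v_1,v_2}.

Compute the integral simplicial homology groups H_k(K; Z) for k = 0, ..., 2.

Take the total order v_0 < v_1 < v_2 < v_3 < v_4 < v_5 < v_6 < v_7 < v_8 < v_9 < v_10 on the vertex set. Then K (dimension 2) consists of the simplices:

  0-simplices (11): [v_0], [v_1], [v_2], [v_3], [v_4], [v_5], [v_6], [v_7], [v_8], [v_9], [v_10]
  1-simplices (24): (24 of them)
  2-simplices (16): (16 of them)

so the chain groups are C_0 ≅ Z^11, C_1 ≅ Z^24, C_2 ≅ Z^16.

Boundary ∂_1: C_1 → C_0 maps an edge to its endpoints' difference, ∂[p,q] = q − p. For instance
  ∂[v_2,v_6] = [v_6] − [v_2].
As a 11×24 matrix over Z this has rank 9, with invariant factors (1,1,1,1,1,1,1,1,1).

Boundary ∂_2: C_2 → C_1 acts by ∂[p,q,r] = [q,r] − [p,r] + [p,q]. For instance
  ∂[v_2,v_3,v_6] = [v_3,v_6] − [v_2,v_6] + [v_2,v_3],
  ∂[v_3,v_7,v_9] = [v_7,v_9] − [v_3,v_9] + [v_3,v_7].
The 24×16 boundary matrix has rank 15 and Smith normal form diag(1,1,1,1,1,1,1,1,1,1,1,1,1,1,2).

Reading off H_k = ker ∂_k / im ∂_{k+1}:

  H_0: rank C_0 − rank ∂_1 = 11 − 9 = 2, and the invariant factors of ∂_1 are all 1, so H_0 = Z^2.
  H_1: rank ker ∂_1 − rank ∂_2 = (24 − 9) − 15 = 0, and ∂_2 has invariant factor 2 > 1, so H_1 = Z/2.
  H_2: rank ker ∂_2 − rank ∂_3 = (16 − 15) − 0 = 1, and there is no ∂_3, so H_2 = Z.

H_0 = Z^2,  H_1 = Z/2,  H_2 = Z.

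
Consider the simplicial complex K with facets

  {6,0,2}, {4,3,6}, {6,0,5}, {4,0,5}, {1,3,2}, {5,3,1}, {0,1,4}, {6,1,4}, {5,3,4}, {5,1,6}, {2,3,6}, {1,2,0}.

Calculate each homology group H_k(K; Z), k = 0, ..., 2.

H_0 ≅ Z,  H_1 ≅ Z_2,  H_2 = 0.

K has 7 vertices, 18 edges, 12 triangles.
rank ∂_0 = 0, rank ∂_1 = 6 ⇒ b_0 = 7 − 0 − 6 = 1; all invariant factors of ∂_1 are 1 so no torsion. So H_0 = Z.
rank ∂_1 = 6, rank ∂_2 = 12 ⇒ b_1 = 18 − 6 − 12 = 0; ∂_2 has invariant factor(s) [2] giving torsion. So H_1 = Z_2.
rank ∂_2 = 12, rank ∂_3 = 0 ⇒ b_2 = 12 − 12 − 0 = 0. So H_2 = 0.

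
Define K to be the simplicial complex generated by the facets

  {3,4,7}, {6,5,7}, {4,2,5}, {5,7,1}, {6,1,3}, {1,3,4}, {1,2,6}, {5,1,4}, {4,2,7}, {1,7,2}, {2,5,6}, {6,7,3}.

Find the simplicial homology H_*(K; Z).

Order the vertices as 1 < 2 < 3 < 4 < 5 < 6 < 7. Listing each simplex with vertices in this order, K has dimension 2 with simplices:

  0-simplices (7): [1], [2], [3], [4], [5], [6], [7]
  1-simplices (18): [1,2], [1,3], [1,4], [1,5], [1,6], [1,7], [2,4], [2,5], [2,6], [2,7], [3,4], [3,6], [3,7], [4,5], [4,7], [5,6], [5,7], [6,7]
  2-simplices (12): [1,2,6], [1,2,7], [1,3,4], [1,3,6], [1,4,5], [1,5,7], [2,4,5], [2,4,7], [2,5,6], [3,4,7], [3,6,7], [5,6,7]

giving chain groups C_0 ≅ Z^7, C_1 ≅ Z^18, C_2 ≅ Z^12.

The boundary map ∂_1: C_1 → C_0 maps an edge to its endpoints' difference, ∂[p,q] = q − p.
As a 7×18 matrix over Z this has rank 6, with invariant factors (1,1,1,1,1,1).

∂_2: C_2 → C_1 sends each 2-simplex [p,q,r] to [q,r] − [p,r] + [p,q]. For instance
  ∂[1,2,6] = [2,6] − [1,6] + [1,2],
  ∂[2,5,6] = [5,6] − [2,6] + [2,5].
The 18×12 boundary matrix has rank 12 and Smith normal form diag(1,1,1,1,1,1,1,1,1,1,1,2).

Now H_k = ker ∂_k / im ∂_{k+1}, so:

  H_0: rank C_0 − rank ∂_1 = 7 − 6 = 1, and the invariant factors of ∂_1 are all 1, so H_0 ≅ Z.
  H_1: rank ker ∂_1 − rank ∂_2 = (18 − 6) − 12 = 0, and ∂_2 has invariant factor 2 > 1, so H_1 ≅ Z/2Z.
  H_2: rank ker ∂_2 − rank ∂_3 = (12 − 12) − 0 = 0, and there is no ∂_3, so H_2 ≅ 0.

(K is a triangulation of the real projective plane RP^2.)

H_0 = Z,  H_1 = Z/2Z,  H_2 = 0.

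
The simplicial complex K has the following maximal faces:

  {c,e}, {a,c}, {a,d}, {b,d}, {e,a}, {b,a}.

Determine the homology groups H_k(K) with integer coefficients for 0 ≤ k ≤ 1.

Fix the vertex order a < b < c < d < e and write every simplex with vertices in increasing order. Then dim K = 1 and the simplices of K are:

  0-simplices (5): a, b, c, d, e
  1-simplices (6): ab, ac, ad, ae, bd, ce

Hence C_0 ≅ Z^5, C_1 ≅ Z^6.

∂_1: C_1 → C_0 is given by ∂[p,q] = [q] − [p].
As a 5×6 matrix over Z this has rank 4, with invariant factors (1,1,1,1).

Computing H_k = (kernel of ∂_k) / (image of ∂_{k+1}):

  H_0: rank C_0 − rank ∂_1 = 5 − 4 = 1, and the invariant factors of ∂_1 are all 1, so H_0 = Z.
  H_1: rank ker ∂_1 − rank ∂_2 = (6 − 4) − 0 = 2, and there is no ∂_2, so H_1 = Z^2.

(K is a triangulation of a wedge of 2 circles.)

H_0 ≅ Z,  H_1 ≅ Z^2.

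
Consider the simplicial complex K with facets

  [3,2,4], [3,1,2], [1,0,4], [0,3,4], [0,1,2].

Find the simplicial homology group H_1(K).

H_1 = Z.

Take the total order 0 < 1 < 2 < 3 < 4 on the vertex set. Then K (dimension 2) consists of the simplices:

  0-simplices (5): [0], [1], [2], [3], [4]
  1-simplices (10): [0,1], [0,2], [0,3], [0,4], [1,2], [1,3], [1,4], [2,3], [2,4], [3,4]
  2-simplices (5): [0,1,2], [0,1,4], [0,3,4], [1,2,3], [2,3,4]

so the chain groups are C_0 ≅ Z^5, C_1 ≅ Z^10, C_2 ≅ Z^5.

Boundary ∂_1: C_1 → C_0 sends each edge [p,q] (with p < q) to q − p.
The 5×10 boundary matrix has rank 4 and Smith normal form diag(1,1,1,1).

∂_2: C_2 → C_1 maps a triangle to the signed sum of its edges. For instance
  ∂[2,3,4] = [3,4] − [2,4] + [2,3],
  ∂[1,2,3] = [2,3] − [1,3] + [1,2].
As a 10×5 matrix over Z this has rank 5, with invariant factors (1,1,1,1,1).

Reading off H_k = ker ∂_k / im ∂_{k+1}:

  H_1: rank ker ∂_1 − rank ∂_2 = (10 − 4) − 5 = 1, and the invariant factors of ∂_2 are all 1, so H_1 ≅ Z.

(K is a triangulation of the Möbius band.)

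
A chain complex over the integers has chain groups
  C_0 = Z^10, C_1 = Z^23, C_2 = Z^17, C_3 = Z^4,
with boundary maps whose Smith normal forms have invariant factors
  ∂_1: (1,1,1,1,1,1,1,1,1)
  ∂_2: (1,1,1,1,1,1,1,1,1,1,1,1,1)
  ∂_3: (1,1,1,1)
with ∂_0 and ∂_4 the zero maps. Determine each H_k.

H_0: b_0 = 10 − 0 − 9 = 1; torsion from ∂_1 factors > 1: none. So H_0 = Z.
H_1: b_1 = 23 − 9 − 13 = 1; torsion from ∂_2 factors > 1: none. So H_1 = Z.
H_2: b_2 = 17 − 13 − 4 = 0; torsion from ∂_3 factors > 1: none. So H_2 = 0.
H_3: b_3 = 4 − 4 − 0 = 0; torsion from ∂_4 factors > 1: none. So H_3 = 0.

H_0 = Z,  H_1 = Z,  H_2 = 0,  H_3 = 0.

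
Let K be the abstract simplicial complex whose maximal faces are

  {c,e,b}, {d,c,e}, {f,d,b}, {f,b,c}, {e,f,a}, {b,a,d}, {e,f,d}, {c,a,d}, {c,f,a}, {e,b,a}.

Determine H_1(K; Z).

H_1 ≅ Z/2.

Fix the vertex order a < b < c < d < e < f and write every simplex with vertices in increasing order. Then dim K = 2 and the simplices of K are:

  0-simplices (6): a, b, c, d, e, f
  1-simplices (15): ab, ac, ad, ae, af, bc, bd, be, bf, cd, ce, cf, de, df, ef
  2-simplices (10): abd, abe, acd, acf, aef, bce, bcf, bdf, cde, def

Hence C_0 ≅ Z^6, C_1 ≅ Z^15, C_2 ≅ Z^10.

∂_1: C_1 → C_0 maps an edge to its endpoints' difference, ∂[p,q] = q − p. For instance
  ∂ce = e − c.
As a 6×15 matrix over Z this has rank 5, with invariant factors (1,1,1,1,1).

The boundary map ∂_2: C_2 → C_1 maps a triangle to the signed sum of its edges. For instance
  ∂acd = cd − ad + ac,
  ∂def = ef − df + de.
As a 15×10 matrix over Z this has rank 10, with invariant factors (1,1,1,1,1,1,1,1,1,2).

Now H_k = ker ∂_k / im ∂_{k+1}, so:

  H_1: rank ker ∂_1 − rank ∂_2 = (15 − 5) − 10 = 0, and ∂_2 has invariant factor 2 > 1, so H_1 ≅ Z/2.

(K is a triangulation of the real projective plane RP^2.)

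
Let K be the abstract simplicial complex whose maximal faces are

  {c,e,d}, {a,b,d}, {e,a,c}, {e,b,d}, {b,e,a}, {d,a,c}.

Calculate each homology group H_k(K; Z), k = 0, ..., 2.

H_0 ≅ Z,  H_1 = 0,  H_2 ≅ Z.

We work with the vertex ordering a < b < c < d < e. The simplices of K, each written with vertices in increasing order, are:

  0-simplices (5): a, b, c, d, e
  1-simplices (9): ab, ac, ad, ae, bd, be, cd, ce, de
  2-simplices (6): abd, abe, acd, ace, bde, cde

giving chain groups C_0 ≅ Z^5, C_1 ≅ Z^9, C_2 ≅ Z^6.

∂_1: C_1 → C_0 sends each edge [p,q] (with p < q) to q − p. For instance
  ∂ab = b − a.
The 5×9 boundary matrix has rank 4 and Smith normal form diag(1,1,1,1).

Boundary ∂_2: C_2 → C_1 acts by ∂[p,q,r] = [q,r] − [p,r] + [p,q]. For instance
  ∂cde = de − ce + cd,
  ∂acd = cd − ad + ac.
This gives a 9×6 integer matrix of rank 5; reducing to Smith normal form yields diagonal entries (1,1,1,1,1).

Computing H_k = (kernel of ∂_k) / (image of ∂_{k+1}):

  H_0: rank C_0 − rank ∂_1 = 5 − 4 = 1, and the invariant factors of ∂_1 are all 1, so H_0 = Z.
  H_1: rank ker ∂_1 − rank ∂_2 = (9 − 4) − 5 = 0, and the invariant factors of ∂_2 are all 1, so H_1 = 0.
  H_2: rank ker ∂_2 − rank ∂_3 = (6 − 5) − 0 = 1, and there is no ∂_3, so H_2 = Z.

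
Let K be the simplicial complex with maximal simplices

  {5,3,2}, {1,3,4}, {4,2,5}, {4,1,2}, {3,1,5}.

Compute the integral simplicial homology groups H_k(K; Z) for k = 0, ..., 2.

H_0 = Z,  H_1 = Z,  H_2 = 0.

K has 5 vertices, 10 edges, 5 triangles.
rank ∂_0 = 0, rank ∂_1 = 4 ⇒ b_0 = 5 − 0 − 4 = 1; all invariant factors of ∂_1 are 1 so no torsion. So H_0 = Z.
rank ∂_1 = 4, rank ∂_2 = 5 ⇒ b_1 = 10 − 4 − 5 = 1; all invariant factors of ∂_2 are 1 so no torsion. So H_1 = Z.
rank ∂_2 = 5, rank ∂_3 = 0 ⇒ b_2 = 5 − 5 − 0 = 0. So H_2 = 0.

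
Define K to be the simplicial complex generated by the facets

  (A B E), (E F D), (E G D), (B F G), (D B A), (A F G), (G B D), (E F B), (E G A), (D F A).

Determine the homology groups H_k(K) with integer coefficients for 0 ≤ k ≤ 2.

Take the total order A < B < D < E < F < G on the vertex set. Then K (dimension 2) consists of the simplices:

  0-simplices (6): A, B, D, E, F, G
  1-simplices (15): AB, AD, AE, AF, AG, BD, BE, BF, BG, DE, DF, DG, EF, EG, FG
  2-simplices (10): ABD, ABE, ADF, AEG, AFG, BDG, BEF, BFG, DEF, DEG

Hence C_0 ≅ Z^6, C_1 ≅ Z^15, C_2 ≅ Z^10.

The boundary map ∂_1: C_1 → C_0 sends each edge [p,q] (with p < q) to q − p. For instance
  ∂FG = G − F.
The 6×15 boundary matrix has rank 5 and Smith normal form diag(1,1,1,1,1).

The boundary map ∂_2: C_2 → C_1 sends each 2-simplex [p,q,r] to [q,r] − [p,r] + [p,q]. For instance
  ∂ABD = BD − AD + AB,
  ∂BDG = DG − BG + BD.
As a 15×10 matrix over Z this has rank 10, with invariant factors (1,1,1,1,1,1,1,1,1,2).

Computing H_k = (kernel of ∂_k) / (image of ∂_{k+1}):

  H_0: rank C_0 − rank ∂_1 = 6 − 5 = 1, and the invariant factors of ∂_1 are all 1, so H_0 ≅ Z.
  H_1: rank ker ∂_1 − rank ∂_2 = (15 − 5) − 10 = 0, and ∂_2 has invariant factor 2 > 1, so H_1 ≅ Z_2.
  H_2: rank ker ∂_2 − rank ∂_3 = (10 − 10) − 0 = 0, and there is no ∂_3, so H_2 ≅ 0.

H_0 = Z,  H_1 = Z_2,  H_2 = 0.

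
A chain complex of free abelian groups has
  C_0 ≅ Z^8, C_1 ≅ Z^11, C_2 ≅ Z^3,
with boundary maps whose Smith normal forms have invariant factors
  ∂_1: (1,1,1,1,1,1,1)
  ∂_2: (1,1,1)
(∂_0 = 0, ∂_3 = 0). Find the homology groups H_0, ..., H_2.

H_0: b_0 = 8 − 0 − 7 = 1; torsion from ∂_1 factors > 1: none. So H_0 = Z.
H_1: b_1 = 11 − 7 − 3 = 1; torsion from ∂_2 factors > 1: none. So H_1 = Z.
H_2: b_2 = 3 − 3 − 0 = 0; torsion from ∂_3 factors > 1: none. So H_2 = 0.

H_0 = Z,  H_1 = Z,  H_2 = 0.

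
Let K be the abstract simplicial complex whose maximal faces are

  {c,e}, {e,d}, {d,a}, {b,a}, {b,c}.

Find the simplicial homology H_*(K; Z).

Fix the vertex order a < b < c < d < e and write every simplex with vertices in increasing order. Then dim K = 1 and the simplices of K are:

  0-simplices (5): a, b, c, d, e
  1-simplices (5): ab, ad, bc, ce, de

Hence C_0 ≅ Z^5, C_1 ≅ Z^5.

Boundary ∂_1: C_1 → C_0 is given by ∂[p,q] = [q] − [p]. For instance
  ∂de = e − d.
This gives a 5×5 integer matrix of rank 4; reducing to Smith normal form yields diagonal entries (1,1,1,1).

Computing H_k = (kernel of ∂_k) / (image of ∂_{k+1}):

  H_0: rank C_0 − rank ∂_1 = 5 − 4 = 1, and the invariant factors of ∂_1 are all 1, so H_0 = Z.
  H_1: rank ker ∂_1 − rank ∂_2 = (5 − 4) − 0 = 1, and there is no ∂_2, so H_1 = Z.

H_0 = Z,  H_1 = Z.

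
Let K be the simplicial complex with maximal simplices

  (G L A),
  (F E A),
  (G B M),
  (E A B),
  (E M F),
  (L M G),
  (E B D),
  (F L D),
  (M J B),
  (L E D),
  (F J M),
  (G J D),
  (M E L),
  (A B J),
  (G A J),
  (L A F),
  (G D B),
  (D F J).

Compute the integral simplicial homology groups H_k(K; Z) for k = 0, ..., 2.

H_0 = Z,  H_1 = Z ⊕ Z/2,  H_2 = 0.

We work with the vertex ordering A < B < D < E < F < G < J < L < M. The simplices of K, each written with vertices in increasing order, are:

  0-simplices (9): A, B, D, E, F, G, J, L, M
  1-simplices (27): AB, AE, AF, AG, AJ, AL, BD, BE, BG, BJ, BM, DE, DF, DG, DJ, DL, EF, EL, EM, FJ, FL, FM, GJ, GL, GM, JM, LM
  2-simplices (18): ABE, ABJ, AEF, AFL, AGJ, AGL, BDE, BDG, BGM, BJM, DEL, DFJ, DFL, DGJ, EFM, ELM, FJM, GLM

Hence C_0 ≅ Z^9, C_1 ≅ Z^27, C_2 ≅ Z^18.

Boundary ∂_1: C_1 → C_0 is given by ∂[p,q] = [q] − [p].
The resulting 9×27 matrix has rank 8, and its Smith normal form has invariant factors (1,1,1,1,1,1,1,1).

∂_2: C_2 → C_1 sends each 2-simplex [p,q,r] to [q,r] − [p,r] + [p,q]. For instance
  ∂BDE = DE − BE + BD,
  ∂BDG = DG − BG + BD.
The 27×18 boundary matrix has rank 18 and Smith normal form diag(1,1,1,1,1,1,1,1,1,1,1,1,1,1,1,1,1,2).

Computing H_k = (kernel of ∂_k) / (image of ∂_{k+1}):

  H_0: rank C_0 − rank ∂_1 = 9 − 8 = 1, and the invariant factors of ∂_1 are all 1, so H_0 = Z.
  H_1: rank ker ∂_1 − rank ∂_2 = (27 − 8) − 18 = 1, and ∂_2 has invariant factor 2 > 1, so H_1 = Z ⊕ Z/2.
  H_2: rank ker ∂_2 − rank ∂_3 = (18 − 18) − 0 = 0, and there is no ∂_3, so H_2 = 0.

(K is a triangulation of the Klein bottle.)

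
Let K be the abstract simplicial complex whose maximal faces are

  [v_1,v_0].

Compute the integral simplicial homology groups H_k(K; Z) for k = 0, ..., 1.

H_0 = Z,  H_1 = 0.

K has 2 vertices, 1 edge.
rank ∂_0 = 0, rank ∂_1 = 1 ⇒ b_0 = 2 − 0 − 1 = 1; all invariant factors of ∂_1 are 1 so no torsion. So H_0 = Z.
rank ∂_1 = 1, rank ∂_2 = 0 ⇒ b_1 = 1 − 1 − 0 = 0. So H_1 = 0.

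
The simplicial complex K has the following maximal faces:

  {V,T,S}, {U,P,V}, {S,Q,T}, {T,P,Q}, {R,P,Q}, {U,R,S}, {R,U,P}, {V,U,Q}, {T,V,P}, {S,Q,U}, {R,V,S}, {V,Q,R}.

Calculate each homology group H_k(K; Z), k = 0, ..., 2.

H_0 = Z,  H_1 = Z/2Z,  H_2 = 0.

We work with the vertex ordering P < Q < R < S < T < U < V. The simplices of K, each written with vertices in increasing order, are:

  0-simplices (7): P, Q, R, S, T, U, V
  1-simplices (18): PQ, PR, PT, PU, PV, QR, QS, QT, QU, QV, RS, RU, RV, ST, SU, SV, TV, UV
  2-simplices (12): PQR, PQT, PRU, PTV, PUV, QRV, QST, QSU, QUV, RSU, RSV, STV

so the chain groups are C_0 ≅ Z^7, C_1 ≅ Z^18, C_2 ≅ Z^12.

Boundary ∂_1: C_1 → C_0 sends each edge [p,q] (with p < q) to q − p. For instance
  ∂PU = U − P.
The resulting 7×18 matrix has rank 6, and its Smith normal form has invariant factors (1,1,1,1,1,1).

The boundary map ∂_2: C_2 → C_1 maps a triangle to the signed sum of its edges. For instance
  ∂QUV = UV − QV + QU,
  ∂RSV = SV − RV + RS.
The resulting 18×12 matrix has rank 12, and its Smith normal form has invariant factors (1,1,1,1,1,1,1,1,1,1,1,2).

Reading off H_k = ker ∂_k / im ∂_{k+1}:

  H_0: rank C_0 − rank ∂_1 = 7 − 6 = 1, and the invariant factors of ∂_1 are all 1, so H_0 = Z.
  H_1: rank ker ∂_1 − rank ∂_2 = (18 − 6) − 12 = 0, and ∂_2 has invariant factor 2 > 1, so H_1 = Z/2Z.
  H_2: rank ker ∂_2 − rank ∂_3 = (12 − 12) − 0 = 0, and there is no ∂_3, so H_2 = 0.

As a check, the Euler characteristic is 7 − 18 + 12 = 1, which agrees with 1 − 0 + 0 = 1.
(K is a triangulation of the real projective plane RP^2.)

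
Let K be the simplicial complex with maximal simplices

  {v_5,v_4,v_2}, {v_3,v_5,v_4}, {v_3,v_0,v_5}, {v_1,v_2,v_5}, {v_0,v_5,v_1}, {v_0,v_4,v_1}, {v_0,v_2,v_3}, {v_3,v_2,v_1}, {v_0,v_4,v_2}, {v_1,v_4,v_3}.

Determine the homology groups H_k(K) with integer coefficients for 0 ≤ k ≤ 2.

Take the total order v_0 < v_1 < v_2 < v_3 < v_4 < v_5 on the vertex set. Then K (dimension 2) consists of the simplices:

  0-simplices (6): [v_0], [v_1], [v_2], [v_3], [v_4], [v_5]
  1-simplices (15): (15 of them)
  2-simplices (10): [v_0,v_1,v_4], [v_0,v_1,v_5], [v_0,v_2,v_3], [v_0,v_2,v_4], [v_0,v_3,v_5], [v_1,v_2,v_3], [v_1,v_2,v_5], [v_1,v_3,v_4], [v_2,v_4,v_5], [v_3,v_4,v_5]

giving chain groups C_0 ≅ Z^6, C_1 ≅ Z^15, C_2 ≅ Z^10.

Boundary ∂_1: C_1 → C_0 is given by ∂[p,q] = [q] − [p]. For instance
  ∂[v_2,v_5] = [v_5] − [v_2].
The resulting 6×15 matrix has rank 5, and its Smith normal form has invariant factors (1,1,1,1,1).

Boundary ∂_2: C_2 → C_1 sends each 2-simplex [p,q,r] to [q,r] − [p,r] + [p,q]. For instance
  ∂[v_0,v_1,v_5] = [v_1,v_5] − [v_0,v_5] + [v_0,v_1],
  ∂[v_1,v_2,v_3] = [v_2,v_3] − [v_1,v_3] + [v_1,v_2].
This gives a 15×10 integer matrix of rank 10; reducing to Smith normal form yields diagonal entries (1,1,1,1,1,1,1,1,1,2).

Reading off H_k = ker ∂_k / im ∂_{k+1}:

  H_0: rank C_0 − rank ∂_1 = 6 − 5 = 1, and the invariant factors of ∂_1 are all 1, so H_0 ≅ Z.
  H_1: rank ker ∂_1 − rank ∂_2 = (15 − 5) − 10 = 0, and ∂_2 has invariant factor 2 > 1, so H_1 ≅ Z/2.
  H_2: rank ker ∂_2 − rank ∂_3 = (10 − 10) − 0 = 0, and there is no ∂_3, so H_2 ≅ 0.

(K is a triangulation of the real projective plane RP^2.)

H_0 ≅ Z,  H_1 ≅ Z/2,  H_2 = 0.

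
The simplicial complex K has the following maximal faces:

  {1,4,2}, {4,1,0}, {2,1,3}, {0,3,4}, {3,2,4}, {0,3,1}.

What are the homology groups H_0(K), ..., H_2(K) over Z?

H_0 ≅ Z,  H_1 = 0,  H_2 ≅ Z.

K has 5 vertices, 9 edges, 6 triangles.
rank ∂_0 = 0, rank ∂_1 = 4 ⇒ b_0 = 5 − 0 − 4 = 1; all invariant factors of ∂_1 are 1 so no torsion. So H_0 = Z.
rank ∂_1 = 4, rank ∂_2 = 5 ⇒ b_1 = 9 − 4 − 5 = 0; all invariant factors of ∂_2 are 1 so no torsion. So H_1 = 0.
rank ∂_2 = 5, rank ∂_3 = 0 ⇒ b_2 = 6 − 5 − 0 = 1. So H_2 = Z.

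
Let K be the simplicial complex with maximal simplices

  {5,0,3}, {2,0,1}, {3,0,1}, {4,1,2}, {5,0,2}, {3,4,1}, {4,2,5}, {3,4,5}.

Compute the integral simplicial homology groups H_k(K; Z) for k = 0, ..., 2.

Fix the vertex order 0 < 1 < 2 < 3 < 4 < 5 and write every simplex with vertices in increasing order. Then dim K = 2 and the simplices of K are:

  0-simplices (6): [0], [1], [2], [3], [4], [5]
  1-simplices (12): [0,1], [0,2], [0,3], [0,5], [1,2], [1,3], [1,4], [2,4], [2,5], [3,4], [3,5], [4,5]
  2-simplices (8): [0,1,2], [0,1,3], [0,2,5], [0,3,5], [1,2,4], [1,3,4], [2,4,5], [3,4,5]

so the chain groups are C_0 ≅ Z^6, C_1 ≅ Z^12, C_2 ≅ Z^8.

Boundary ∂_1: C_1 → C_0 maps an edge to its endpoints' difference, ∂[p,q] = q − p. For instance
  ∂[1,2] = [2] − [1].
As a 6×12 matrix over Z this has rank 5, with invariant factors (1,1,1,1,1).

The boundary map ∂_2: C_2 → C_1 maps a triangle to the signed sum of its edges. For instance
  ∂[2,4,5] = [4,5] − [2,5] + [2,4],
  ∂[1,3,4] = [3,4] − [1,4] + [1,3].
The 12×8 boundary matrix has rank 7 and Smith normal form diag(1,1,1,1,1,1,1).

From H_k ≅ ker(∂_k) / im(∂_{k+1}) we obtain:

  H_0: rank C_0 − rank ∂_1 = 6 − 5 = 1, and the invariant factors of ∂_1 are all 1, so H_0 ≅ Z.
  H_1: rank ker ∂_1 − rank ∂_2 = (12 − 5) − 7 = 0, and the invariant factors of ∂_2 are all 1, so H_1 ≅ 0.
  H_2: rank ker ∂_2 − rank ∂_3 = (8 − 7) − 0 = 1, and there is no ∂_3, so H_2 ≅ Z.

H_0 = Z,  H_1 = 0,  H_2 = Z.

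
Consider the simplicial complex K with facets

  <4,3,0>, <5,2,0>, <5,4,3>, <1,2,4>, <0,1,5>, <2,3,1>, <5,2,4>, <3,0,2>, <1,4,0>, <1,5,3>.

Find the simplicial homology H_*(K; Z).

H_0 ≅ Z,  H_1 ≅ Z/2,  H_2 = 0.

Order the vertices as 0 < 1 < 2 < 3 < 4 < 5. Listing each simplex with vertices in this order, K has dimension 2 with simplices:

  0-simplices (6): [0], [1], [2], [3], [4], [5]
  1-simplices (15): [0,1], [0,2], [0,3], [0,4], [0,5], [1,2], [1,3], [1,4], [1,5], [2,3], [2,4], [2,5], [3,4], [3,5], [4,5]
  2-simplices (10): [0,1,4], [0,1,5], [0,2,3], [0,2,5], [0,3,4], [1,2,3], [1,2,4], [1,3,5], [2,4,5], [3,4,5]

giving chain groups C_0 ≅ Z^6, C_1 ≅ Z^15, C_2 ≅ Z^10.

∂_1: C_1 → C_0 maps an edge to its endpoints' difference, ∂[p,q] = q − p.
The resulting 6×15 matrix has rank 5, and its Smith normal form has invariant factors (1,1,1,1,1).

Boundary ∂_2: C_2 → C_1 acts by ∂[p,q,r] = [q,r] − [p,r] + [p,q]. For instance
  ∂[0,1,5] = [1,5] − [0,5] + [0,1],
  ∂[1,2,3] = [2,3] − [1,3] + [1,2].
The 15×10 boundary matrix has rank 10 and Smith normal form diag(1,1,1,1,1,1,1,1,1,2).

Now H_k = ker ∂_k / im ∂_{k+1}, so:

  H_0: rank C_0 − rank ∂_1 = 6 − 5 = 1, and the invariant factors of ∂_1 are all 1, so H_0 = Z.
  H_1: rank ker ∂_1 − rank ∂_2 = (15 − 5) − 10 = 0, and ∂_2 has invariant factor 2 > 1, so H_1 = Z/2.
  H_2: rank ker ∂_2 − rank ∂_3 = (10 − 10) − 0 = 0, and there is no ∂_3, so H_2 = 0.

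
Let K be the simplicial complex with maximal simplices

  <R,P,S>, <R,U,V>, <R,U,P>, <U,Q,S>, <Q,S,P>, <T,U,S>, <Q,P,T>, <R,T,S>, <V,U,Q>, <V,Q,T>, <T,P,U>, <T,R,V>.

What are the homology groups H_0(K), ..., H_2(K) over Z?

Fix the vertex order P < Q < R < S < T < U < V and write every simplex with vertices in increasing order. Then dim K = 2 and the simplices of K are:

  0-simplices (7): P, Q, R, S, T, U, V
  1-simplices (18): PQ, PR, PS, PT, PU, QS, QT, QU, QV, RS, RT, RU, RV, ST, SU, TU, TV, UV
  2-simplices (12): PQS, PQT, PRS, PRU, PTU, QSU, QTV, QUV, RST, RTV, RUV, STU

Hence C_0 ≅ Z^7, C_1 ≅ Z^18, C_2 ≅ Z^12.

Boundary ∂_1: C_1 → C_0 maps an edge to its endpoints' difference, ∂[p,q] = q − p.
As a 7×18 matrix over Z this has rank 6, with invariant factors (1,1,1,1,1,1).

∂_2: C_2 → C_1 acts by ∂[p,q,r] = [q,r] − [p,r] + [p,q]. For instance
  ∂QUV = UV − QV + QU,
  ∂RTV = TV − RV + RT.
The 18×12 boundary matrix has rank 12 and Smith normal form diag(1,1,1,1,1,1,1,1,1,1,1,2).

Reading off H_k = ker ∂_k / im ∂_{k+1}:

  H_0: rank C_0 − rank ∂_1 = 7 − 6 = 1, and the invariant factors of ∂_1 are all 1, so H_0 = Z.
  H_1: rank ker ∂_1 − rank ∂_2 = (18 − 6) − 12 = 0, and ∂_2 has invariant factor 2 > 1, so H_1 = Z/2.
  H_2: rank ker ∂_2 − rank ∂_3 = (12 − 12) − 0 = 0, and there is no ∂_3, so H_2 = 0.

As a check, the Euler characteristic is 7 − 18 + 12 = 1, which agrees with 1 − 0 + 0 = 1.
(K is a triangulation of the real projective plane RP^2.)

H_0 = Z,  H_1 = Z/2,  H_2 = 0.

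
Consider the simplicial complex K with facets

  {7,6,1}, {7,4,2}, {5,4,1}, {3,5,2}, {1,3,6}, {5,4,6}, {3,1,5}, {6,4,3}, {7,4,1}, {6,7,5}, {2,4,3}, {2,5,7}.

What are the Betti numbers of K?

b_0 = 1, b_1 = 0, b_2 = 0.

Order the vertices as 1 < 2 < 3 < 4 < 5 < 6 < 7. Listing each simplex with vertices in this order, K has dimension 2 with simplices:

  0-simplices (7): [1], [2], [3], [4], [5], [6], [7]
  1-simplices (18): [1,3], [1,4], [1,5], [1,6], [1,7], [2,3], [2,4], [2,5], [2,7], [3,4], [3,5], [3,6], [4,5], [4,6], [4,7], [5,6], [5,7], [6,7]
  2-simplices (12): [1,3,5], [1,3,6], [1,4,5], [1,4,7], [1,6,7], [2,3,4], [2,3,5], [2,4,7], [2,5,7], [3,4,6], [4,5,6], [5,6,7]

Hence C_0 ≅ Z^7, C_1 ≅ Z^18, C_2 ≅ Z^12.

The boundary map ∂_1: C_1 → C_0 sends each edge [p,q] (with p < q) to q − p. For instance
  ∂[3,4] = [4] − [3].
This gives a 7×18 integer matrix of rank 6; reducing to Smith normal form yields diagonal entries (1,1,1,1,1,1).

∂_2: C_2 → C_1 maps a triangle to the signed sum of its edges. For instance
  ∂[2,4,7] = [4,7] − [2,7] + [2,4],
  ∂[1,3,5] = [3,5] − [1,5] + [1,3].
This gives a 18×12 integer matrix of rank 12; reducing to Smith normal form yields diagonal entries (1,1,1,1,1,1,1,1,1,1,1,2).

Computing H_k = (kernel of ∂_k) / (image of ∂_{k+1}):

  H_0: rank C_0 − rank ∂_1 = 7 − 6 = 1, and the invariant factors of ∂_1 are all 1, so H_0 ≅ Z.
  H_1: rank ker ∂_1 − rank ∂_2 = (18 − 6) − 12 = 0, and ∂_2 has invariant factor 2 > 1, so H_1 ≅ Z/2.
  H_2: rank ker ∂_2 − rank ∂_3 = (12 − 12) − 0 = 0, and there is no ∂_3, so H_2 ≅ 0.

As a check, the Euler characteristic is 7 − 18 + 12 = 1, which agrees with 1 − 0 + 0 = 1.

Hence the Betti numbers are b_0 = 1, b_1 = 0, b_2 = 0.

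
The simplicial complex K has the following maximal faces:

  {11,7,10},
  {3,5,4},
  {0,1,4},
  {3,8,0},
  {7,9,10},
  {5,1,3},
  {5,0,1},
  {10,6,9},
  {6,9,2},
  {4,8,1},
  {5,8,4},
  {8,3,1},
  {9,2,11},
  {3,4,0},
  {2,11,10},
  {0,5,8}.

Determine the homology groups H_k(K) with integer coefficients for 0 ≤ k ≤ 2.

H_0 ≅ Z^2,  H_1 ≅ Z ⊕ Z_2,  H_2 = 0.

Order the vertices as 0 < 1 < 2 < 3 < 4 < 5 < 6 < 7 < 8 < 9 < 10 < 11. Listing each simplex with vertices in this order, K has dimension 2 with simplices:

  0-simplices (12): [0], [1], [2], [3], [4], [5], [6], [7], [8], [9], [10], [11]
  1-simplices (27): (27 of them)
  2-simplices (16): [0,1,4], [0,1,5], [0,3,4], [0,3,8], [0,5,8], [1,3,5], [1,3,8], [1,4,8], [2,6,9], [2,9,11], [2,10,11], [3,4,5], [4,5,8], [6,9,10], [7,9,10], [7,10,11]

so the chain groups are C_0 ≅ Z^12, C_1 ≅ Z^27, C_2 ≅ Z^16.

Boundary ∂_1: C_1 → C_0 sends each edge [p,q] (with p < q) to q − p. For instance
  ∂[0,5] = [5] − [0].
As a 12×27 matrix over Z this has rank 10, with invariant factors (1,1,1,1,1,1,1,1,1,1).

The boundary map ∂_2: C_2 → C_1 maps a triangle to the signed sum of its edges. For instance
  ∂[0,3,4] = [3,4] − [0,4] + [0,3],
  ∂[0,1,4] = [1,4] − [0,4] + [0,1].
This gives a 27×16 integer matrix of rank 16; reducing to Smith normal form yields diagonal entries (1,1,1,1,1,1,1,1,1,1,1,1,1,1,1,2).

Reading off H_k = ker ∂_k / im ∂_{k+1}:

  H_0: rank C_0 − rank ∂_1 = 12 − 10 = 2, and the invariant factors of ∂_1 are all 1, so H_0 ≅ Z^2.
  H_1: rank ker ∂_1 − rank ∂_2 = (27 − 10) − 16 = 1, and ∂_2 has invariant factor 2 > 1, so H_1 ≅ Z ⊕ Z_2.
  H_2: rank ker ∂_2 − rank ∂_3 = (16 − 16) − 0 = 0, and there is no ∂_3, so H_2 ≅ 0.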